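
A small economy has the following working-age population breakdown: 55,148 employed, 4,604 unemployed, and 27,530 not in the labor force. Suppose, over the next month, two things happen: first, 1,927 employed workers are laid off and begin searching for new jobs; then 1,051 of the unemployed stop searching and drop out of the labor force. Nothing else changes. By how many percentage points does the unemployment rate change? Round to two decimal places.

The unemployment rate changes by +1.63 percentage points.

Initially, labor force = 55,148 + 4,604 = 59,752, so u = 4,604/59,752 = 7.71%.
After the first change, employed falls and unemployed rises by 1,927; labor force unchanged → E = 53,221, U = 6,531, labor force = 59,752.
After the second change, unemployed and labor force both fall by 1,051 → E = 53,221, U = 5,480, labor force = 58,701.
New unemployment rate = 5,480 / 58,701 = 9.34%.
Change = 9.34% − 7.71% = +1.63 percentage points.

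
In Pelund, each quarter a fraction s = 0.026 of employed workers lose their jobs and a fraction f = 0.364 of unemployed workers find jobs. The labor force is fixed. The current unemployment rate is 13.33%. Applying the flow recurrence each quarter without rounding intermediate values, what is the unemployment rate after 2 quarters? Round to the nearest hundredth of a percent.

With a fixed labor force, u_{t+1} = u_t + s·(1−u_t) − f·u_t = u_t·(1−s−f) + s.
Here 1−s−f = 0.610 and s = 0.026.
u_1 = 0.133300 × 0.610 + 0.026 = 0.107313.
u_2 = 0.107313 × 0.610 + 0.026 = 0.091461.

Unemployment rate after two quarters ≈ 9.15%.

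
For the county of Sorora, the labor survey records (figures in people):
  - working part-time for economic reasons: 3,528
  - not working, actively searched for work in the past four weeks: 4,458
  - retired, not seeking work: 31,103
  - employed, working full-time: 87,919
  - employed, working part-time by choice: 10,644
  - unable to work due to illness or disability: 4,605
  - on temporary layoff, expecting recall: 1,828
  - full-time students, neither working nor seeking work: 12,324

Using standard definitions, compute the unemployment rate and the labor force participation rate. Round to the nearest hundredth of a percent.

Unemployment rate ≈ 5.80%; labor force participation rate ≈ 69.29%.

Employed = 3,528 + 87,919 + 10,644 = 102,091 (anyone who worked, including part-time for economic reasons, counts as employed).
Unemployed = 4,458 + 1,828 = 6,286 (jobless and actively searching, or on temporary layoff).
Labor force = 102,091 + 6,286 = 108,377.
Not in labor force = 31,103 + 4,605 + 12,324 = 48,032 (those not working and not actively searching are outside the labor force).
Civilian working-age population = 108,377 + 48,032 = 156,409.
Unemployment rate = 6,286 / 108,377 = 5.80%.
Labor force participation rate = 108,377 / 156,409 = 69.29%.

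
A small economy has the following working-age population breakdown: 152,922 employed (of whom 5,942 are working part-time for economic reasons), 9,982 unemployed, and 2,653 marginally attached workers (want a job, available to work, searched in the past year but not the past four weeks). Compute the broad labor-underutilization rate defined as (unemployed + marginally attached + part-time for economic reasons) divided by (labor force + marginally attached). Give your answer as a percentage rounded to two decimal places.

Broad underutilization rate ≈ 11.22%.

Labor force = 152,922 + 9,982 = 162,904.
Numerator = 9,982 + 2,653 + 5,942 = 18,577.
Denominator = 162,904 + 2,653 = 165,557.
Broad rate = 18,577 / 165,557 = 11.22%.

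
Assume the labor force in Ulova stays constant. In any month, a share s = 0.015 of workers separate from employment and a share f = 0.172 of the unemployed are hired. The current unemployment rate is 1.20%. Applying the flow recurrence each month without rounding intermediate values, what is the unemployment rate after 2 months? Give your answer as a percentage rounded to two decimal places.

Unemployment rate after two months ≈ 3.51%.

With a fixed labor force, u_{t+1} = u_t + s·(1−u_t) − f·u_t = u_t·(1−s−f) + s.
Here 1−s−f = 0.813 and s = 0.015.
u_1 = 0.012000 × 0.813 + 0.015 = 0.024756.
u_2 = 0.024756 × 0.813 + 0.015 = 0.035127.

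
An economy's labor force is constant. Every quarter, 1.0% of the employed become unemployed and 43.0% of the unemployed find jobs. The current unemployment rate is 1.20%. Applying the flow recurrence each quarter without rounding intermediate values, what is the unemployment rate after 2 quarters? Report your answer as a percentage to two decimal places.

Unemployment rate after two quarters ≈ 1.94%.

With a fixed labor force, u_{t+1} = u_t + s·(1−u_t) − f·u_t = u_t·(1−s−f) + s.
Here 1−s−f = 0.560 and s = 0.010.
u_1 = 0.012000 × 0.560 + 0.010 = 0.016720.
u_2 = 0.016720 × 0.560 + 0.010 = 0.019363.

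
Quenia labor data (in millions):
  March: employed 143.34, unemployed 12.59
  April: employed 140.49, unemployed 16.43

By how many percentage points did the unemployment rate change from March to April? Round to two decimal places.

March: labor force = 143.34 + 12.59 = 155.93; u = 12.59/155.93 = 8.07%.
April: labor force = 140.49 + 16.43 = 156.92; u = 16.43/156.92 = 10.47%.
Change = 10.47% − 8.07% = +2.40 pp.

The unemployment rate changed by +2.40 percentage points.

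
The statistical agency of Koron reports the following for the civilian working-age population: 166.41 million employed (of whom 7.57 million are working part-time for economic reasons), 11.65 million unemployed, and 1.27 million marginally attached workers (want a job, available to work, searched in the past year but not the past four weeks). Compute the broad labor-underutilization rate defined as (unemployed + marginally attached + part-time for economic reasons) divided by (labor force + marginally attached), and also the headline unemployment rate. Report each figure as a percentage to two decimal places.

Broad underutilization rate ≈ 11.43%; headline unemployment rate ≈ 6.54%.

Labor force = 166.41 + 11.65 = 178.06 million.
Numerator = 11.65 + 1.27 + 7.57 = 20.49 million.
Denominator = 178.06 + 1.27 = 179.33 million.
Broad rate = 20.49 / 179.33 = 11.43%.
Headline unemployment rate = 11.65 / 178.06 = 6.54%.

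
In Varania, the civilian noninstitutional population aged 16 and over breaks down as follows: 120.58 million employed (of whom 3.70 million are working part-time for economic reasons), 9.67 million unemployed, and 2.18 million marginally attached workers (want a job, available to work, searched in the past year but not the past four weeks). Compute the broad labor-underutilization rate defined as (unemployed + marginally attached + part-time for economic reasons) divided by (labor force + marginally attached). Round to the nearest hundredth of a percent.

Broad underutilization rate ≈ 11.74%.

Labor force = 120.58 + 9.67 = 130.25 million.
Numerator = 9.67 + 2.18 + 3.70 = 15.55 million.
Denominator = 130.25 + 2.18 = 132.43 million.
Broad rate = 15.55 / 132.43 = 11.74%.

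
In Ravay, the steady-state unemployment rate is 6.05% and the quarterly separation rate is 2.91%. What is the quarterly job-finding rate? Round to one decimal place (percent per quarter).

Job-finding rate ≈ 45.2% per quarter.

From u* = s/(s+f): f = s·(1−u)/u.
f = 2.91 × (1 − 0.0605) / 0.0605 = 2.7339 / 0.0605 ≈ 45.2% per quarter.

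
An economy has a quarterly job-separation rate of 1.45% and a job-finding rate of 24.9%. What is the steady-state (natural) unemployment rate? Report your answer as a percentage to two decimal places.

Steady-state unemployment rate ≈ 5.50%.

At steady state the flows balance: s·E = f·U, so U/(E+U) = s/(s+f).
u* = 1.45 / (1.45 + 24.9) = 1.45 / 26.35 = 5.50%.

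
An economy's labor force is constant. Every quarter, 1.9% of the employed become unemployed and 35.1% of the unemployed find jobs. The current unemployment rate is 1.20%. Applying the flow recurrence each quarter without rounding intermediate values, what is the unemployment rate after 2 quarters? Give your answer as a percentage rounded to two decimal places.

With a fixed labor force, u_{t+1} = u_t + s·(1−u_t) − f·u_t = u_t·(1−s−f) + s.
Here 1−s−f = 0.630 and s = 0.019.
u_1 = 0.012000 × 0.630 + 0.019 = 0.026560.
u_2 = 0.026560 × 0.630 + 0.019 = 0.035733.

Unemployment rate after two quarters ≈ 3.57%.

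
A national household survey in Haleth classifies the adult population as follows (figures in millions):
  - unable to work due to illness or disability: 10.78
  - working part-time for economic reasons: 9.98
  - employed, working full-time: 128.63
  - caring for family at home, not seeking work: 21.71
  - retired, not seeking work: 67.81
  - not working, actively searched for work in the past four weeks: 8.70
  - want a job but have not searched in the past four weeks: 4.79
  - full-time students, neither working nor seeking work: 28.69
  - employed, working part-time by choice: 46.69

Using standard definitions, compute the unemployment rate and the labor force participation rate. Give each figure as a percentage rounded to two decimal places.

Employed = 9.98 + 128.63 + 46.69 = 185.30 million (anyone who worked, including part-time for economic reasons, counts as employed).
Unemployed = 8.70 million.
Labor force = 185.30 + 8.70 = 194.00 million.
Not in labor force = 10.78 + 21.71 + 67.81 + 4.79 + 28.69 = 133.78 million (those not working and not actively searching are outside the labor force — including those who want a job but have given up searching).
Civilian working-age population = 194.00 + 133.78 = 327.78 million.
Unemployment rate = 8.70 / 194.00 = 4.48%.
Labor force participation rate = 194.00 / 327.78 = 59.19%.

Unemployment rate ≈ 4.48%; labor force participation rate ≈ 59.19%.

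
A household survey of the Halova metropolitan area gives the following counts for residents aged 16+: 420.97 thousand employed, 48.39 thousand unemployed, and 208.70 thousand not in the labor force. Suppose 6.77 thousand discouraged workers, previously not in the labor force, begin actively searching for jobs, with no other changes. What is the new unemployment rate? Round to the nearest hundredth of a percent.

Initially, labor force = 420.97 + 48.39 = 469.36 thousand, so u = 48.39/469.36 = 10.31%.
After the change, unemployed and labor force both rise by 6.77 → E = 420.97, U = 55.16, labor force = 476.13 thousand.
New unemployment rate = 55.16 / 476.13 = 11.59%.

New unemployment rate ≈ 11.59%.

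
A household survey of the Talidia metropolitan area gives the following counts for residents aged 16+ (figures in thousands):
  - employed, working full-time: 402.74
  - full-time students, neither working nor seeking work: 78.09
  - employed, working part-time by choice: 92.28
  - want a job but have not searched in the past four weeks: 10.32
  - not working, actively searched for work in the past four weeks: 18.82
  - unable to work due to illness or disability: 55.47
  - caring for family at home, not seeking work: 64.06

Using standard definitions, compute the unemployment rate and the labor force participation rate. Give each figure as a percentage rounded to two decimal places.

Unemployment rate ≈ 3.66%; labor force participation rate ≈ 71.19%.

Employed = 402.74 + 92.28 = 495.02 thousand.
Unemployed = 18.82 thousand.
Labor force = 495.02 + 18.82 = 513.84 thousand.
Not in labor force = 78.09 + 10.32 + 55.47 + 64.06 = 207.94 thousand (those not working and not actively searching are outside the labor force — including those who want a job but have given up searching).
Civilian working-age population = 513.84 + 207.94 = 721.78 thousand.
Unemployment rate = 18.82 / 513.84 = 3.66%.
Labor force participation rate = 513.84 / 721.78 = 71.19%.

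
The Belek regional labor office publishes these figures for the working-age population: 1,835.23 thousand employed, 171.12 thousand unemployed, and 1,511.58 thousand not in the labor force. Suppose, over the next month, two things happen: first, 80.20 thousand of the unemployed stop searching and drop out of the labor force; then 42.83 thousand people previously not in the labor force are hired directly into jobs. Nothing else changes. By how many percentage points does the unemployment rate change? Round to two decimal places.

The unemployment rate changes by −3.91 percentage points.

Initially, labor force = 1,835.23 + 171.12 = 2,006.35 thousand, so u = 171.12/2,006.35 = 8.53%.
After the first change, unemployed and labor force both fall by 80.20 → E = 1,835.23, U = 90.92, labor force = 1,926.15 thousand.
After the second change, employed and labor force both rise by 42.83; unemployed unchanged → E = 1,878.06, U = 90.92, labor force = 1,968.98 thousand.
New unemployment rate = 90.92 / 1,968.98 = 4.62%.
Change = 4.62% − 8.53% = −3.91 percentage points.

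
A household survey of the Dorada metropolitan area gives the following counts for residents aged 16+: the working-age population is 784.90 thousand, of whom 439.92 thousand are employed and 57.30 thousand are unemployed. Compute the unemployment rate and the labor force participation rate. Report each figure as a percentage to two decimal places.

Unemployment rate ≈ 11.52%; labor force participation rate ≈ 63.35%.

Labor force = employed + unemployed = 439.92 + 57.30 = 497.22 thousand.
Unemployment rate = 57.30 / 497.22 = 11.52%.
Labor force participation rate = 497.22 / 784.90 = 63.35%.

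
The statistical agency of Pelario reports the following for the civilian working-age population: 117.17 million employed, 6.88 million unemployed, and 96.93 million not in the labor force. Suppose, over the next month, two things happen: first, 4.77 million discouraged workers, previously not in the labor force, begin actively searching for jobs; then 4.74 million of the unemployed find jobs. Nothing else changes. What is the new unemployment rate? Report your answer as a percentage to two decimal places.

New unemployment rate ≈ 5.36%.

Initially, labor force = 117.17 + 6.88 = 124.05 million, so u = 6.88/124.05 = 5.55%.
After the first change, unemployed and labor force both rise by 4.77 → E = 117.17, U = 11.65, labor force = 128.82 million.
After the second change, unemployed falls and employed rises by 4.74; labor force unchanged → E = 121.91, U = 6.91, labor force = 128.82 million.
New unemployment rate = 6.91 / 128.82 = 5.36%.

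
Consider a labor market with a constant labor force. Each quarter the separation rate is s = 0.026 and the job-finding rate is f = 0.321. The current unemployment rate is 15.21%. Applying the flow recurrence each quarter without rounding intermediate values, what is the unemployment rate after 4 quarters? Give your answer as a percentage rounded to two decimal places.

With a fixed labor force, u_{t+1} = u_t + s·(1−u_t) − f·u_t = u_t·(1−s−f) + s.
Here 1−s−f = 0.653 and s = 0.026.
u_1 = 0.152100 × 0.653 + 0.026 = 0.125321.
u_2 = 0.125321 × 0.653 + 0.026 = 0.107835.
u_3 = 0.107835 × 0.653 + 0.026 = 0.096416.
u_4 = 0.096416 × 0.653 + 0.026 = 0.088960.

Unemployment rate after four quarters ≈ 8.90%.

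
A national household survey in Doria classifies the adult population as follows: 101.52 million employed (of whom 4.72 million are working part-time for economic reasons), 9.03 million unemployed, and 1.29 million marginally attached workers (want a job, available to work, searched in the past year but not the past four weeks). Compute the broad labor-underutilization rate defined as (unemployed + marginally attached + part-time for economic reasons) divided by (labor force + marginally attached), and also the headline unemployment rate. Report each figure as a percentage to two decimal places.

Broad underutilization rate ≈ 13.45%; headline unemployment rate ≈ 8.17%.

Labor force = 101.52 + 9.03 = 110.55 million.
Numerator = 9.03 + 1.29 + 4.72 = 15.04 million.
Denominator = 110.55 + 1.29 = 111.84 million.
Broad rate = 15.04 / 111.84 = 13.45%.
Headline unemployment rate = 9.03 / 110.55 = 8.17%.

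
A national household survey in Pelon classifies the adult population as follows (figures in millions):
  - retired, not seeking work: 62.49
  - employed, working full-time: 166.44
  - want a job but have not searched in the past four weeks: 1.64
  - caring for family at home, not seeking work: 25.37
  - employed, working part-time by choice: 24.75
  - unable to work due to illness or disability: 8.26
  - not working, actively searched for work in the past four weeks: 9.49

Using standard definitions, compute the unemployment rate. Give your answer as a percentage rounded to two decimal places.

Unemployment rate ≈ 4.73%.

Employed = 166.44 + 24.75 = 191.19 million.
Unemployed = 9.49 million.
Labor force = 191.19 + 9.49 = 200.68 million.
Unemployment rate = 9.49 / 200.68 = 4.73%.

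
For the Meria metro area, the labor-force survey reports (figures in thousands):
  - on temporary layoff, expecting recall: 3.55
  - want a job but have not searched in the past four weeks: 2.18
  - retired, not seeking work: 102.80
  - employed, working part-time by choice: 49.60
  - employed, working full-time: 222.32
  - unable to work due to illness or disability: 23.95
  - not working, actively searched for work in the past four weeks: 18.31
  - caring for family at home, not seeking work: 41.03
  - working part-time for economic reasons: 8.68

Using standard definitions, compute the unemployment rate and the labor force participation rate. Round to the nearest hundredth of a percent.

Unemployment rate ≈ 7.23%; labor force participation rate ≈ 64.02%.

Employed = 49.60 + 222.32 + 8.68 = 280.60 thousand (anyone who worked, including part-time for economic reasons, counts as employed).
Unemployed = 3.55 + 18.31 = 21.86 thousand (jobless and actively searching, or on temporary layoff).
Labor force = 280.60 + 21.86 = 302.46 thousand.
Not in labor force = 2.18 + 102.80 + 23.95 + 41.03 = 169.96 thousand (those not working and not actively searching are outside the labor force — including those who want a job but have given up searching).
Civilian working-age population = 302.46 + 169.96 = 472.42 thousand.
Unemployment rate = 21.86 / 302.46 = 7.23%.
Labor force participation rate = 302.46 / 472.42 = 64.02%.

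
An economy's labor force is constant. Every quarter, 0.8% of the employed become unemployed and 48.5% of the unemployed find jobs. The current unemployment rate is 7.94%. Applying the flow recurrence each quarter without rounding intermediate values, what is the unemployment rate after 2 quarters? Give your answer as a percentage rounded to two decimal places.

Unemployment rate after two quarters ≈ 3.25%.

With a fixed labor force, u_{t+1} = u_t + s·(1−u_t) − f·u_t = u_t·(1−s−f) + s.
Here 1−s−f = 0.507 and s = 0.008.
u_1 = 0.079400 × 0.507 + 0.008 = 0.048256.
u_2 = 0.048256 × 0.507 + 0.008 = 0.032466.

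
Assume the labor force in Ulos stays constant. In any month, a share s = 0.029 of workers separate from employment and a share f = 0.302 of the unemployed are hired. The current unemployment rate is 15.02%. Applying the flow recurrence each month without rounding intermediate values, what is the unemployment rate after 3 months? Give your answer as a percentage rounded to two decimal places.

Unemployment rate after three months ≈ 10.64%.

With a fixed labor force, u_{t+1} = u_t + s·(1−u_t) − f·u_t = u_t·(1−s−f) + s.
Here 1−s−f = 0.669 and s = 0.029.
u_1 = 0.150200 × 0.669 + 0.029 = 0.129484.
u_2 = 0.129484 × 0.669 + 0.029 = 0.115625.
u_3 = 0.115625 × 0.669 + 0.029 = 0.106353.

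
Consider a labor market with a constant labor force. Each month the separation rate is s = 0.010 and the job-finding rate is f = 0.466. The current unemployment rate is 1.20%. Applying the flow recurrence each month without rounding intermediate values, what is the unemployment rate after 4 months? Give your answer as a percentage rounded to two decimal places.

Unemployment rate after four months ≈ 2.03%.

With a fixed labor force, u_{t+1} = u_t + s·(1−u_t) − f·u_t = u_t·(1−s−f) + s.
Here 1−s−f = 0.524 and s = 0.010.
u_1 = 0.012000 × 0.524 + 0.010 = 0.016288.
u_2 = 0.016288 × 0.524 + 0.010 = 0.018535.
u_3 = 0.018535 × 0.524 + 0.010 = 0.019712.
u_4 = 0.019712 × 0.524 + 0.010 = 0.020329.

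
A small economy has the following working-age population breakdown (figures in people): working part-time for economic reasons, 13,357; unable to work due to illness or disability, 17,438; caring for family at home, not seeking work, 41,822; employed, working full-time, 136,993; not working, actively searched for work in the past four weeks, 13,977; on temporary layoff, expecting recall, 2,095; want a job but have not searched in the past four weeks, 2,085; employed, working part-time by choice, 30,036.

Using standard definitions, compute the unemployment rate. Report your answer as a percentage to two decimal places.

Unemployment rate ≈ 8.18%.

Employed = 13,357 + 136,993 + 30,036 = 180,386 (anyone who worked, including part-time for economic reasons, counts as employed).
Unemployed = 13,977 + 2,095 = 16,072 (jobless and actively searching, or on temporary layoff).
Labor force = 180,386 + 16,072 = 196,458.
Unemployment rate = 16,072 / 196,458 = 8.18%.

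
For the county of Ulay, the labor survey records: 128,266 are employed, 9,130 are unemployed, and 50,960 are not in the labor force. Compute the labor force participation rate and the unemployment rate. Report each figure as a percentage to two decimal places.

Labor force participation rate ≈ 72.94%; unemployment rate ≈ 6.65%.

Labor force = employed + unemployed = 128,266 + 9,130 = 137,396.
Working-age population = 137,396 + 50,960 = 188,356.
Unemployment rate = 9,130 / 137,396 = 6.65%.
Labor force participation rate = 137,396 / 188,356 = 72.94%.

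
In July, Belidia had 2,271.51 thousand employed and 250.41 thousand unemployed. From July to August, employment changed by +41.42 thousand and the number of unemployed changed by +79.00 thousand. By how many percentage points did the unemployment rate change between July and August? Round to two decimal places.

July: labor force = 2,271.51 + 250.41 = 2,521.92; u = 250.41/2,521.92 = 9.93%.
August: labor force = 2,312.93 + 329.41 = 2,642.34; u = 329.41/2,642.34 = 12.47%.
Change = 12.47% − 9.93% = +2.54 pp.

The unemployment rate changed by +2.54 percentage points.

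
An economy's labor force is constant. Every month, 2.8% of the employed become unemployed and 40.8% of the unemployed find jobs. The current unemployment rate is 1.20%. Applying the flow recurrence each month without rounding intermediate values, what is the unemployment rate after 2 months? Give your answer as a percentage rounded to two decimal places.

With a fixed labor force, u_{t+1} = u_t + s·(1−u_t) − f·u_t = u_t·(1−s−f) + s.
Here 1−s−f = 0.564 and s = 0.028.
u_1 = 0.012000 × 0.564 + 0.028 = 0.034768.
u_2 = 0.034768 × 0.564 + 0.028 = 0.047609.

Unemployment rate after two months ≈ 4.76%.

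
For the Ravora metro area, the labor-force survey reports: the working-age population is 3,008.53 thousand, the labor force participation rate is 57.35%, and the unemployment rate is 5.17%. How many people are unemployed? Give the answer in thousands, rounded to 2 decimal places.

About 89.20 thousand are unemployed.

Labor force = 0.5735 × 3,008.53 = 1,725.39 thousand.
Unemployed = 0.0517 × 1,725.39 ≈ 89.20 thousand.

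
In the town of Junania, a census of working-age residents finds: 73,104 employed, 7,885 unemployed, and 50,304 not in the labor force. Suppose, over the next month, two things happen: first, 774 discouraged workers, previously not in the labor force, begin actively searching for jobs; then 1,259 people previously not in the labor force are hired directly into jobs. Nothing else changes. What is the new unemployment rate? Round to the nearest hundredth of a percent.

New unemployment rate ≈ 10.43%.

Initially, labor force = 73,104 + 7,885 = 80,989, so u = 7,885/80,989 = 9.74%.
After the first change, unemployed and labor force both rise by 774 → E = 73,104, U = 8,659, labor force = 81,763.
After the second change, employed and labor force both rise by 1,259; unemployed unchanged → E = 74,363, U = 8,659, labor force = 83,022.
New unemployment rate = 8,659 / 83,022 = 10.43%.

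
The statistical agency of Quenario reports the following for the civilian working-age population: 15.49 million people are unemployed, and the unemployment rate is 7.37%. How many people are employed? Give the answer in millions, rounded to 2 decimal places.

About 194.69 million are employed.

Labor force = U / u = 15.49 / 0.0737 ≈ 210.18 million.
Employed = labor force − unemployed = 210.18 − 15.49 = 194.69 million.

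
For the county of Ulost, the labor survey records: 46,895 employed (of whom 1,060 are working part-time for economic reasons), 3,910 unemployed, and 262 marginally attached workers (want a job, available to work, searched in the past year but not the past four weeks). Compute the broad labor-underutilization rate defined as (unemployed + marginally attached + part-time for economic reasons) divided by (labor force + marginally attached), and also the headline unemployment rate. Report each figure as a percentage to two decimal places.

Labor force = 46,895 + 3,910 = 50,805.
Numerator = 3,910 + 262 + 1,060 = 5,232.
Denominator = 50,805 + 262 = 51,067.
Broad rate = 5,232 / 51,067 = 10.25%.
Headline unemployment rate = 3,910 / 50,805 = 7.70%.

Broad underutilization rate ≈ 10.25%; headline unemployment rate ≈ 7.70%.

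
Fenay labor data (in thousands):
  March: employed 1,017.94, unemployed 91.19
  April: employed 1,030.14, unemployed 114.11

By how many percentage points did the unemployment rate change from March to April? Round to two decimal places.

March: labor force = 1,017.94 + 91.19 = 1,109.13; u = 91.19/1,109.13 = 8.22%.
April: labor force = 1,030.14 + 114.11 = 1,144.25; u = 114.11/1,144.25 = 9.97%.
Change = 9.97% − 8.22% = +1.75 pp.

The unemployment rate changed by +1.75 percentage points.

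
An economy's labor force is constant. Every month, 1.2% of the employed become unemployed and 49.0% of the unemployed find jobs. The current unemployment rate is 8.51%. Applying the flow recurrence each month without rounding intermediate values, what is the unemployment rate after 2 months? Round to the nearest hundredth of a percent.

With a fixed labor force, u_{t+1} = u_t + s·(1−u_t) − f·u_t = u_t·(1−s−f) + s.
Here 1−s−f = 0.498 and s = 0.012.
u_1 = 0.085100 × 0.498 + 0.012 = 0.054380.
u_2 = 0.054380 × 0.498 + 0.012 = 0.039081.

Unemployment rate after two months ≈ 3.91%.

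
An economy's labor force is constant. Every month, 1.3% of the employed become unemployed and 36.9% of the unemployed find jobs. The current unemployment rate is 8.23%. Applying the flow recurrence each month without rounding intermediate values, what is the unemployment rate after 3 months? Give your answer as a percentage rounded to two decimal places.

Unemployment rate after three months ≈ 4.54%.

With a fixed labor force, u_{t+1} = u_t + s·(1−u_t) − f·u_t = u_t·(1−s−f) + s.
Here 1−s−f = 0.618 and s = 0.013.
u_1 = 0.082300 × 0.618 + 0.013 = 0.063861.
u_2 = 0.063861 × 0.618 + 0.013 = 0.052466.
u_3 = 0.052466 × 0.618 + 0.013 = 0.045424.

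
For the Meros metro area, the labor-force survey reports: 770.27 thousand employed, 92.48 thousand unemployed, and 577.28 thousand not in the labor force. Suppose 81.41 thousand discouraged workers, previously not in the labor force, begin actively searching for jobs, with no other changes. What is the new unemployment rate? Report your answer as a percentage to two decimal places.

New unemployment rate ≈ 18.42%.

Initially, labor force = 770.27 + 92.48 = 862.75 thousand, so u = 92.48/862.75 = 10.72%.
After the change, unemployed and labor force both rise by 81.41 → E = 770.27, U = 173.89, labor force = 944.16 thousand.
New unemployment rate = 173.89 / 944.16 = 18.42%.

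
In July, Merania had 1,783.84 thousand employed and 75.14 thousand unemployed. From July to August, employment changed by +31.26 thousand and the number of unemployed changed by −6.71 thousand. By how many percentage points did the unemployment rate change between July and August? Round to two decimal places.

The unemployment rate changed by −0.41 percentage points.

July: labor force = 1,783.84 + 75.14 = 1,858.98; u = 75.14/1,858.98 = 4.04%.
August: labor force = 1,815.10 + 68.43 = 1,883.53; u = 68.43/1,883.53 = 3.63%.
Change = 3.63% − 4.04% = −0.41 pp.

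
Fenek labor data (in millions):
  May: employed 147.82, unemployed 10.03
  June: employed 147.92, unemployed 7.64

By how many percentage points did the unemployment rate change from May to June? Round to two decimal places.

The unemployment rate changed by −1.44 percentage points.

May: labor force = 147.82 + 10.03 = 157.85; u = 10.03/157.85 = 6.35%.
June: labor force = 147.92 + 7.64 = 155.56; u = 7.64/155.56 = 4.91%.
Change = 4.91% − 6.35% = −1.44 pp.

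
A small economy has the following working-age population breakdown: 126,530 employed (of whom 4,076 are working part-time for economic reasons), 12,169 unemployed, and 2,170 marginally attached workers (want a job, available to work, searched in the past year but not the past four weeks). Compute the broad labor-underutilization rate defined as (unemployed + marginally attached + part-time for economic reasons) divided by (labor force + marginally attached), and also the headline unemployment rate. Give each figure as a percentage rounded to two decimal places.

Labor force = 126,530 + 12,169 = 138,699.
Numerator = 12,169 + 2,170 + 4,076 = 18,415.
Denominator = 138,699 + 2,170 = 140,869.
Broad rate = 18,415 / 140,869 = 13.07%.
Headline unemployment rate = 12,169 / 138,699 = 8.77%.

Broad underutilization rate ≈ 13.07%; headline unemployment rate ≈ 8.77%.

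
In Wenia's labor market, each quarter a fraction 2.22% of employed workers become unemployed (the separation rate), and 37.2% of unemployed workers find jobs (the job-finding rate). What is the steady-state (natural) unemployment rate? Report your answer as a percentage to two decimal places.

At steady state the flows balance: s·E = f·U, so U/(E+U) = s/(s+f).
u* = 2.22 / (2.22 + 37.2) = 2.22 / 39.42 = 5.63%.

Steady-state unemployment rate ≈ 5.63%.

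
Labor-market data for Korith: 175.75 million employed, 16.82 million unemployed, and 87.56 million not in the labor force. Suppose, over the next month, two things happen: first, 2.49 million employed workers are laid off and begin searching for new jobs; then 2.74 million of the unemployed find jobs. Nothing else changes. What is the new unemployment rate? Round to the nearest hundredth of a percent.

Initially, labor force = 175.75 + 16.82 = 192.57 million, so u = 16.82/192.57 = 8.73%.
After the first change, employed falls and unemployed rises by 2.49; labor force unchanged → E = 173.26, U = 19.31, labor force = 192.57 million.
After the second change, unemployed falls and employed rises by 2.74; labor force unchanged → E = 176.00, U = 16.57, labor force = 192.57 million.
New unemployment rate = 16.57 / 192.57 = 8.60%.

New unemployment rate ≈ 8.60%.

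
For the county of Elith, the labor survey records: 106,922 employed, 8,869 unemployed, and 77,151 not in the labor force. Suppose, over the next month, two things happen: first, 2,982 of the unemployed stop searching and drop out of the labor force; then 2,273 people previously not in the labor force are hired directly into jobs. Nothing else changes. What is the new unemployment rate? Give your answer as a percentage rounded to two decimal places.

Initially, labor force = 106,922 + 8,869 = 115,791, so u = 8,869/115,791 = 7.66%.
After the first change, unemployed and labor force both fall by 2,982 → E = 106,922, U = 5,887, labor force = 112,809.
After the second change, employed and labor force both rise by 2,273; unemployed unchanged → E = 109,195, U = 5,887, labor force = 115,082.
New unemployment rate = 5,887 / 115,082 = 5.12%.

New unemployment rate ≈ 5.12%.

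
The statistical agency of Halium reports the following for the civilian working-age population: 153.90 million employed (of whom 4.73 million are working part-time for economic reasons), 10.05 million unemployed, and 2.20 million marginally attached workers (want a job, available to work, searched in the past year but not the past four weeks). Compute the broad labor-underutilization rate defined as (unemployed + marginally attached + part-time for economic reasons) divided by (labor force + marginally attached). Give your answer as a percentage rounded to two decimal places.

Labor force = 153.90 + 10.05 = 163.95 million.
Numerator = 10.05 + 2.20 + 4.73 = 16.98 million.
Denominator = 163.95 + 2.20 = 166.15 million.
Broad rate = 16.98 / 166.15 = 10.22%.

Broad underutilization rate ≈ 10.22%.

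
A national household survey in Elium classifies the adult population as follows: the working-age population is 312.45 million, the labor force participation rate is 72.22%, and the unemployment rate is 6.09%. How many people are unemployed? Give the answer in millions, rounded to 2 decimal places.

Labor force = 0.7222 × 312.45 = 225.65 million.
Unemployed = 0.0609 × 225.65 ≈ 13.74 million.

About 13.74 million are unemployed.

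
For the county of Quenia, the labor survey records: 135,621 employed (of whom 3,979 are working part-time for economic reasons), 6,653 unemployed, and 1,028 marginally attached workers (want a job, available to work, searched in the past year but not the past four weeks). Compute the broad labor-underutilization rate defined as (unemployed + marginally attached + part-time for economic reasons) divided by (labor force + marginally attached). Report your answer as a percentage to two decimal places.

Broad underutilization rate ≈ 8.14%.

Labor force = 135,621 + 6,653 = 142,274.
Numerator = 6,653 + 1,028 + 3,979 = 11,660.
Denominator = 142,274 + 1,028 = 143,302.
Broad rate = 11,660 / 143,302 = 8.14%.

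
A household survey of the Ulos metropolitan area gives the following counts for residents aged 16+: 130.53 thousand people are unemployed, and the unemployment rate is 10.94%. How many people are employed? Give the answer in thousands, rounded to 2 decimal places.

Labor force = U / u = 130.53 / 0.1094 ≈ 1,193.14 thousand.
Employed = labor force − unemployed = 1,193.14 − 130.53 = 1,062.61 thousand.

About 1,062.61 thousand are employed.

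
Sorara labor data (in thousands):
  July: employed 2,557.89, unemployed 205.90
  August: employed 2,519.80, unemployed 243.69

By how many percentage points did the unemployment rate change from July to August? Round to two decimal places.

The unemployment rate changed by +1.37 percentage points.

July: labor force = 2,557.89 + 205.90 = 2,763.79; u = 205.90/2,763.79 = 7.45%.
August: labor force = 2,519.80 + 243.69 = 2,763.49; u = 243.69/2,763.49 = 8.82%.
Change = 8.82% − 7.45% = +1.37 pp.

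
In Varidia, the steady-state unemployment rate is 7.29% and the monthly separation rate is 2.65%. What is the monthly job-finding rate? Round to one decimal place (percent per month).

Job-finding rate ≈ 33.7% per month.

From u* = s/(s+f): f = s·(1−u)/u.
f = 2.65 × (1 − 0.0729) / 0.0729 = 2.4568 / 0.0729 ≈ 33.7% per month.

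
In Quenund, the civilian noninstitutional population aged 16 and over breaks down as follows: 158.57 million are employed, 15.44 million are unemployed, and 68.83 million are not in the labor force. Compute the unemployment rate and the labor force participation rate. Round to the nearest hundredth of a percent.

Labor force = employed + unemployed = 158.57 + 15.44 = 174.01 million.
Working-age population = 174.01 + 68.83 = 242.84 million.
Unemployment rate = 15.44 / 174.01 = 8.87%.
Labor force participation rate = 174.01 / 242.84 = 71.66%.

Unemployment rate ≈ 8.87%; labor force participation rate ≈ 71.66%.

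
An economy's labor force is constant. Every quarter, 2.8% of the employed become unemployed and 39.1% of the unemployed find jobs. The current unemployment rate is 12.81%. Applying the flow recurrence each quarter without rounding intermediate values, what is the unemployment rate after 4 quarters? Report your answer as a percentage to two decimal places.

Unemployment rate after four quarters ≈ 7.38%.

With a fixed labor force, u_{t+1} = u_t + s·(1−u_t) − f·u_t = u_t·(1−s−f) + s.
Here 1−s−f = 0.581 and s = 0.028.
u_1 = 0.128100 × 0.581 + 0.028 = 0.102426.
u_2 = 0.102426 × 0.581 + 0.028 = 0.087510.
u_3 = 0.087510 × 0.581 + 0.028 = 0.078843.
u_4 = 0.078843 × 0.581 + 0.028 = 0.073808.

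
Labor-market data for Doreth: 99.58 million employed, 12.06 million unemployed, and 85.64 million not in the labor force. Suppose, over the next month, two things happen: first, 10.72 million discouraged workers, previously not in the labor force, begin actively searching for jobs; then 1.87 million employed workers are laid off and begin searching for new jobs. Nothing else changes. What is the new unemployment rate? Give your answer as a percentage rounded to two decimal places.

New unemployment rate ≈ 20.15%.

Initially, labor force = 99.58 + 12.06 = 111.64 million, so u = 12.06/111.64 = 10.80%.
After the first change, unemployed and labor force both rise by 10.72 → E = 99.58, U = 22.78, labor force = 122.36 million.
After the second change, employed falls and unemployed rises by 1.87; labor force unchanged → E = 97.71, U = 24.65, labor force = 122.36 million.
New unemployment rate = 24.65 / 122.36 = 20.15%.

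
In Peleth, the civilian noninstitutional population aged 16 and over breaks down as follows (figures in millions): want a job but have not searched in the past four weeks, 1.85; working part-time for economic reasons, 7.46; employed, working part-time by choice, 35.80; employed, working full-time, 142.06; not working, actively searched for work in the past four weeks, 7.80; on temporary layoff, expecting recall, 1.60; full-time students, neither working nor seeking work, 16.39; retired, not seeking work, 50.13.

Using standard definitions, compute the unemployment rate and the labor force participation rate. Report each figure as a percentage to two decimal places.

Unemployment rate ≈ 4.83%; labor force participation rate ≈ 74.01%.

Employed = 7.46 + 35.80 + 142.06 = 185.32 million (anyone who worked, including part-time for economic reasons, counts as employed).
Unemployed = 7.80 + 1.60 = 9.40 million (jobless and actively searching, or on temporary layoff).
Labor force = 185.32 + 9.40 = 194.72 million.
Not in labor force = 1.85 + 16.39 + 50.13 = 68.37 million (those not working and not actively searching are outside the labor force — including those who want a job but have given up searching).
Civilian working-age population = 194.72 + 68.37 = 263.09 million.
Unemployment rate = 9.40 / 194.72 = 4.83%.
Labor force participation rate = 194.72 / 263.09 = 74.01%.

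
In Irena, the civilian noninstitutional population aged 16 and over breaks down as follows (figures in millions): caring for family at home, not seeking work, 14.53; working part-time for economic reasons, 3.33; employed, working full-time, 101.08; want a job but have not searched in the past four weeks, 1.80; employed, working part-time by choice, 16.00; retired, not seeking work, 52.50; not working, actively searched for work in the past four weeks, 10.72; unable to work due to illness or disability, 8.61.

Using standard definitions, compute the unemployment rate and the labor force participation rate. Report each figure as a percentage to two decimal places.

Employed = 3.33 + 101.08 + 16.00 = 120.41 million (anyone who worked, including part-time for economic reasons, counts as employed).
Unemployed = 10.72 million.
Labor force = 120.41 + 10.72 = 131.13 million.
Not in labor force = 14.53 + 1.80 + 52.50 + 8.61 = 77.44 million (those not working and not actively searching are outside the labor force — including those who want a job but have given up searching).
Civilian working-age population = 131.13 + 77.44 = 208.57 million.
Unemployment rate = 10.72 / 131.13 = 8.18%.
Labor force participation rate = 131.13 / 208.57 = 62.87%.

Unemployment rate ≈ 8.18%; labor force participation rate ≈ 62.87%.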